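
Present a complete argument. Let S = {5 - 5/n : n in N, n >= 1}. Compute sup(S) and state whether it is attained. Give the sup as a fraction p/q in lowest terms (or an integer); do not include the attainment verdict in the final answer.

Analysis:
- Values: 0, 5/2, 10/3, 15/4, ... strictly increasing.
- Minimum is 0 (n=1); inf = 0 (attained).
- 5 - 5/n -> 5 from below; sup = 5, not attained.
Conclusion: sup(S) = 5, not attained in S.

5


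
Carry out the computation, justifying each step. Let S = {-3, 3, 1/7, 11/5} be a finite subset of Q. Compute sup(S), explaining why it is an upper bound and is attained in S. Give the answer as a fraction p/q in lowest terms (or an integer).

S is finite, so sup(S) = max(S).
Sorted decreasing:
3, 11/5, 1/7, -3
The extremum is 3.
For every x in S, x <= 3. And 3 is in S, so it is attained.
Therefore sup(S) = 3.

3


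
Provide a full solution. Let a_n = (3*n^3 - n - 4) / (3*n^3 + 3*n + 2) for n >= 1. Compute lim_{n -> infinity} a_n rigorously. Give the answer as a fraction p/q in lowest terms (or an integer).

Divide numerator and denominator by n^3, the highest power:
numerator / n^3 = 3 - 1/n^2 - 4/n^3
denominator / n^3 = 3 + 3/n^2 + 2/n^3
As n -> infinity, all terms of the form c/n^k (k >= 1) tend to 0.
So numerator / n^3 -> 3 and denominator / n^3 -> 3.
Therefore lim a_n = 1.

1


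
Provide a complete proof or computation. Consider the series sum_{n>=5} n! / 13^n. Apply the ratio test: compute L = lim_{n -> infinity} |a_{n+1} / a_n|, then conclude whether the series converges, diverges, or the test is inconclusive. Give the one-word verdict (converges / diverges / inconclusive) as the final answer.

Let a_n denote the general term. Form the ratio a_{n+1}/a_n and simplify:
a_{n+1}/a_n = n/13 + 1/13
Take the limit as n -> infinity: L = infinity.
Since L = infinity > 1 (or L = infinity), the ratio test implies the series diverges.

diverges


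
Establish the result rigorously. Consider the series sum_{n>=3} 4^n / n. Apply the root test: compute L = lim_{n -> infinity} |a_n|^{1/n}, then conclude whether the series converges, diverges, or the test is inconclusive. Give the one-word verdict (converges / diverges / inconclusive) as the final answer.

Let a_n denote the general term. Form |a_n|^(1/n) and simplify:
|a_n|^(1/n) = 4/n^(1/n)
Take the limit as n -> infinity: L = 4.
Since L = 4 > 1, the root test implies divergence.

diverges


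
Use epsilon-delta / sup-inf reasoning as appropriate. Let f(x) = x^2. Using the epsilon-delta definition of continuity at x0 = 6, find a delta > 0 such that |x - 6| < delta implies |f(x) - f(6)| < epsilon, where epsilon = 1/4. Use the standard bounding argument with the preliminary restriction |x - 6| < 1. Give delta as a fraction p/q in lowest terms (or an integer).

Factor: |x^2 - (6)^2| = |x - 6| * |x + 6|.
Impose |x - 6| < 1 first. Then |x + 6| = |(x - 6) + 2*(6)| <= |x - 6| + 2*|6| < 1 + 12 = 13.
So |x^2 - (6)^2| < delta * 13.
We need delta * 13 <= 1/4, i.e. delta <= 1/4/13 = 1/52.
Since 1/52 < 1, this is tighter than 1; take delta = 1/52.
So delta = 1/52 works.

1/52


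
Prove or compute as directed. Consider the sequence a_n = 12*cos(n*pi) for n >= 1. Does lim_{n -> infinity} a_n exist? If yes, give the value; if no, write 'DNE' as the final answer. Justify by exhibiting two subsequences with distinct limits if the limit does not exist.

Examine the behaviour of a_n along subsequences.
cos(n*pi) = (-1)^n, so a_n = 12*(-1)^n. a_{2k} = 12 -> 12. a_{2k+1} = -12 -> -12.
Since these two subsequential limits are 12 and -12, distinct, the full sequence cannot converge (a convergent sequence has all subsequences tending to the same limit). So lim a_n does not exist.

DNE


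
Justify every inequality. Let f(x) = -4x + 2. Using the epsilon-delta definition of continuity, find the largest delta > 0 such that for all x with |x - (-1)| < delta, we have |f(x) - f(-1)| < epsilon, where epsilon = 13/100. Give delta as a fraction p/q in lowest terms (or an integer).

We compute f(-1) = -4*(-1) + 2 = 6.
|f(x) - f(-1)| = |-4x + 2 - (6)| = |-4(x - (-1))| = 4|x - (-1)|.
We need 4|x - (-1)| < 13/100, i.e. |x - (-1)| < 13/100 / 4 = 13/400.
So any delta <= 13/400 works. Conversely, if delta > 13/400, then x = -1 + 13/400 satisfies |x - (-1)| = 13/400 < delta but |f(x) - f(-1)| = 4 * 13/400 = 13/100, which is not < 13/100; so no larger delta works.
Hence the largest such delta is 13/400.

13/400


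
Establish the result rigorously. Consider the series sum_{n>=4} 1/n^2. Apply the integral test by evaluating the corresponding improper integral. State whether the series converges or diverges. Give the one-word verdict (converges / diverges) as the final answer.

Let f(x) = x^(-2). Then f is positive, continuous, and decreasing on [4, infinity), so the integral test applies.
Compute the improper integral int_{4}^infinity f(x) dx:
  antiderivative F(x) = -1/x.
  As x -> infinity, F(x) -> 0 (since p = 2 > 1).
  So int = F(infinity) - F(4) = 0 - (-1/4) = 1/4.
  Finite, so by the integral test, the series converges.

converges


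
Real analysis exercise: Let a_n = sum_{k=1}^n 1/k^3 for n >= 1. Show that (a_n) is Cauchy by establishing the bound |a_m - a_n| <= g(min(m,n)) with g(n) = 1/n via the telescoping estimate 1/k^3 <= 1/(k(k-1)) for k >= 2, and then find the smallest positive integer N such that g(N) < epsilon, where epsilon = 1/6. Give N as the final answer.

For m > n >= 1: |a_m - a_n| = sum_{k=n+1}^m 1/k^3.
Use 1/k^3 <= 1/(k(k-1)) = 1/(k-1) - 1/k for k >= 2 (which holds since k^3 >= k^2 >= k(k-1) for k >= 2):
sum_{k=n+1}^m 1/k^3 <= sum_{k=n+1}^m (1/(k-1) - 1/k) = 1/n - 1/m <= 1/n.
By symmetry the same bound holds with n,m swapped, so |a_m - a_n| <= 1/min(m,n) = g(min(m,n)). Since g(n) -> 0, (a_n) is Cauchy.
Now solve g(N) < 1/6: 1/N < 1/6 <=> N > 1/(1/6) = 6.
The smallest integer strictly greater than 6 is N = 7.
Check: g(7) = 1/7 < 1/6; g(6) = 1/6 >= 1/6. So N = 7.

7


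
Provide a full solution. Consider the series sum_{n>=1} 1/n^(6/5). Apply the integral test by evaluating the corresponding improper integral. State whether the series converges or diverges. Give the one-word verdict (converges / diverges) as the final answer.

Let f(x) = x^(-6/5). Then f is positive, continuous, and decreasing on [1, infinity), so the integral test applies.
Compute the improper integral int_{1}^infinity f(x) dx:
  antiderivative F(x) = -5/x^(1/5).
  As x -> infinity, F(x) -> 0 (since p = 6/5 > 1).
  So int = F(infinity) - F(1) = 0 - (-5) = 5.
  Finite, so by the integral test, the series converges.

converges


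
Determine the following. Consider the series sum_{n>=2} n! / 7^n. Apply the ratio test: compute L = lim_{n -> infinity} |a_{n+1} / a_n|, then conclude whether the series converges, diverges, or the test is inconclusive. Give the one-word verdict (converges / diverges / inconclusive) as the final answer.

Let a_n denote the general term. Form the ratio a_{n+1}/a_n and simplify:
a_{n+1}/a_n = n/7 + 1/7
Take the limit as n -> infinity: L = infinity.
Since L = infinity > 1 (or L = infinity), the ratio test implies the series diverges.

diverges


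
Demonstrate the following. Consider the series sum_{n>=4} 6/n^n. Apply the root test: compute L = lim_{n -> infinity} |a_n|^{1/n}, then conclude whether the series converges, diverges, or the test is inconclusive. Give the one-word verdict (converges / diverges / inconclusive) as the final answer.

Let a_n denote the general term. Form |a_n|^(1/n) and simplify:
|a_n|^(1/n) = 6^(1/n)/n
Take the limit as n -> infinity: L = 0.
Since L = 0 < 1, the root test implies convergence.

converges


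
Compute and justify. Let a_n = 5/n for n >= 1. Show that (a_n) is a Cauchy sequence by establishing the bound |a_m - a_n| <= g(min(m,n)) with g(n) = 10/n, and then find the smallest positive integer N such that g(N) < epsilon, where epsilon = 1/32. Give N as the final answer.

For any m, n >= 1, by the triangle inequality:
|a_m - a_n| = |5/m - 5/n| <= 5*1/m + 5*1/n <= 10/min(m,n).
So g(n) = 10/n bounds the Cauchy difference. Since g(n) -> 0, (a_n) is Cauchy.
Now solve g(N) < 1/32: 10/N < 1/32 <=> N > 10 / (1/32) = 320.
The smallest integer strictly greater than 320 is N = 321.
Check: g(321) = 10/321 = 10/321 < 1/32; g(320) = 1/32 >= 1/32. So N = 321.

321


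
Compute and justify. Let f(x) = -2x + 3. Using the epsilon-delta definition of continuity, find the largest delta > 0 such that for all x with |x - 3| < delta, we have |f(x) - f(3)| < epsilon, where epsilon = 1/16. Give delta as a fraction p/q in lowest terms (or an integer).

We compute f(3) = -2*(3) + 3 = -3.
|f(x) - f(3)| = |-2x + 3 - (-3)| = |-2(x - 3)| = 2|x - 3|.
We need 2|x - 3| < 1/16, i.e. |x - 3| < 1/16 / 2 = 1/32.
So any delta <= 1/32 works. Conversely, if delta > 1/32, then x = 3 + 1/32 satisfies |x - 3| = 1/32 < delta but |f(x) - f(3)| = 2 * 1/32 = 1/16, which is not < 1/16; so no larger delta works.
Hence the largest such delta is 1/32.

1/32


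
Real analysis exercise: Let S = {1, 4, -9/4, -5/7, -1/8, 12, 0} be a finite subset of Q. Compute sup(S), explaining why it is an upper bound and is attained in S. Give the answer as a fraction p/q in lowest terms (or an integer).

S is finite, so sup(S) = max(S).
Sorted decreasing:
12, 4, 1, 0, -1/8, -5/7, -9/4
The extremum is 12.
For every x in S, x <= 12. And 12 is in S, so it is attained.
Therefore sup(S) = 12.

12


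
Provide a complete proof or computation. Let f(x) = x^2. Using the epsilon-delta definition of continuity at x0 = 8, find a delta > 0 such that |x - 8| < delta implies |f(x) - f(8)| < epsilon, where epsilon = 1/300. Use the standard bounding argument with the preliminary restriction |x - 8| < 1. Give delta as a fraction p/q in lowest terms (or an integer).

Factor: |x^2 - (8)^2| = |x - 8| * |x + 8|.
Impose |x - 8| < 1 first. Then |x + 8| = |(x - 8) + 2*(8)| <= |x - 8| + 2*|8| < 1 + 16 = 17.
So |x^2 - (8)^2| < delta * 17.
We need delta * 17 <= 1/300, i.e. delta <= 1/300/17 = 1/5100.
Since 1/5100 < 1, this is tighter than 1; take delta = 1/5100.
So delta = 1/5100 works.

1/5100


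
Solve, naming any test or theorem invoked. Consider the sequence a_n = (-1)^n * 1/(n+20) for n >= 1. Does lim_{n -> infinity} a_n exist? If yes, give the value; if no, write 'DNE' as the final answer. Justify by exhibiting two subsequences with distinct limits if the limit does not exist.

Examine the behaviour of a_n along subsequences.
Even-n subsequence a_{2k} = 1/(2k+20) -> 0. Odd-n subsequence a_{2k+1} = -1/(2k+21) -> 0. Both tend to 0, which suggests the limit is 0; verify directly.
|a_n - 0| = 1/(n+20) < 1/n for every n >= 1.
Given epsilon > 0, choose a positive integer N > 1/epsilon. Then for all n >= N, |a_n| < 1/n <= 1/N < epsilon.
So by the definition of the limit, lim a_n exists and equals 0.

0


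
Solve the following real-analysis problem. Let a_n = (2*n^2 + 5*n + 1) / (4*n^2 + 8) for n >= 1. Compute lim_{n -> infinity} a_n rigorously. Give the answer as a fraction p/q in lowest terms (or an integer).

Divide numerator and denominator by n^2, the highest power:
numerator / n^2 = 2 + 5/n + n^(-2)
denominator / n^2 = 4 + 8/n^2
As n -> infinity, all terms of the form c/n^k (k >= 1) tend to 0.
So numerator / n^2 -> 2 and denominator / n^2 -> 4.
Therefore lim a_n = 1/2.

1/2


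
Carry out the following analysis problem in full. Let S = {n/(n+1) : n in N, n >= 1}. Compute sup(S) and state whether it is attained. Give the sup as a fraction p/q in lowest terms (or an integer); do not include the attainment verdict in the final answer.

Analysis:
- Values: 1/2, 2/3, 3/4, 4/5, ... strictly increasing.
- Minimum is 1/2 (n=1); inf = 1/2 (attained).
- n/(n+1) = 1 - 1/(n+1) -> 1 from below as n -> infinity, and never equals 1.
- So sup = 1 (not attained).
Conclusion: sup(S) = 1, not attained in S.

1


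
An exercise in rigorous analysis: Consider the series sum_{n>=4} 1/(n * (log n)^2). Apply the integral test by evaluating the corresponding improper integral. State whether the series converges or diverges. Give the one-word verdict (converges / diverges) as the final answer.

Let f(x) = 1/(x*log(x)^2). Then f is positive, continuous, and decreasing on [4, infinity), so the integral test applies.
Compute the improper integral int_{4}^infinity f(x) dx:
  antiderivative F(x) = -1/log(x).
  F(x) -> 0 as x -> infinity.  int = 0 - F(4) = 1/log(4) < infinity. By the integral test, the series converges.

converges


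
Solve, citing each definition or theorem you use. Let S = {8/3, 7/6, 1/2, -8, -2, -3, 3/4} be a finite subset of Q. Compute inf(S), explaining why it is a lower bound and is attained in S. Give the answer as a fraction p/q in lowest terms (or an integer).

S is finite, so inf(S) = min(S).
Sorted increasing:
-8, -3, -2, 1/2, 3/4, 7/6, 8/3
The extremum is -8.
For every x in S, x >= -8. And -8 is in S, so it is attained.
Therefore inf(S) = -8.

-8


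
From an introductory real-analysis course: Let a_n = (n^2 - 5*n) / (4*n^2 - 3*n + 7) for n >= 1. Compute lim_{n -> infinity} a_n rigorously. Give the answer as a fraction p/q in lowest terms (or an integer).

Divide numerator and denominator by n^2, the highest power:
numerator / n^2 = 1 - 5/n
denominator / n^2 = 4 - 3/n + 7/n^2
As n -> infinity, all terms of the form c/n^k (k >= 1) tend to 0.
So numerator / n^2 -> 1 and denominator / n^2 -> 4.
Therefore lim a_n = 1/4.

1/4


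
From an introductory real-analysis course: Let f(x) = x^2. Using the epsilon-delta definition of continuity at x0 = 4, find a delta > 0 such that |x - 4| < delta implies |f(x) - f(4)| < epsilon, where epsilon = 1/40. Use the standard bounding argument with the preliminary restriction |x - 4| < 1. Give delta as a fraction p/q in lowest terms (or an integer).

Factor: |x^2 - (4)^2| = |x - 4| * |x + 4|.
Impose |x - 4| < 1 first. Then |x + 4| = |(x - 4) + 2*(4)| <= |x - 4| + 2*|4| < 1 + 8 = 9.
So |x^2 - (4)^2| < delta * 9.
We need delta * 9 <= 1/40, i.e. delta <= 1/40/9 = 1/360.
Since 1/360 < 1, this is tighter than 1; take delta = 1/360.
So delta = 1/360 works.

1/360


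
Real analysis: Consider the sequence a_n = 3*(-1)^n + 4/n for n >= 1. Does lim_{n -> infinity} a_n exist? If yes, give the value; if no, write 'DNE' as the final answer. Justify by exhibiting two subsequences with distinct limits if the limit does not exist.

Examine the behaviour of a_n along subsequences.
a_{2k} = 3 + 4/(2k) -> 3. a_{2k+1} = -3 + 4/(2k+1) -> -3.
Since these two subsequential limits are 3 and -3, distinct, the full sequence cannot converge (a convergent sequence has all subsequences tending to the same limit). So lim a_n does not exist.

DNE


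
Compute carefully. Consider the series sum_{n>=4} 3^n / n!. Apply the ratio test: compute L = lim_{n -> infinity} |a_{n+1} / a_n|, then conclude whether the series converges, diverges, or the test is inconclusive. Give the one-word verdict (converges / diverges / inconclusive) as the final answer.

Let a_n denote the general term. Form the ratio a_{n+1}/a_n and simplify:
a_{n+1}/a_n = 3/(n + 1)
Take the limit as n -> infinity: L = 0.
Since L = 0 < 1, the ratio test implies the series converges.

converges


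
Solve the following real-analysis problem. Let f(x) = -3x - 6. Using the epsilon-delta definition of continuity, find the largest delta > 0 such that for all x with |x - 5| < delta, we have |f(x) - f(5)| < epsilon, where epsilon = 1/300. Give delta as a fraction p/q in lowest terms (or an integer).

We compute f(5) = -3*(5) - 6 = -21.
|f(x) - f(5)| = |-3x - 6 - (-21)| = |-3(x - 5)| = 3|x - 5|.
We need 3|x - 5| < 1/300, i.e. |x - 5| < 1/300 / 3 = 1/900.
So any delta <= 1/900 works. Conversely, if delta > 1/900, then x = 5 + 1/900 satisfies |x - 5| = 1/900 < delta but |f(x) - f(5)| = 3 * 1/900 = 1/300, which is not < 1/300; so no larger delta works.
Hence the largest such delta is 1/900.

1/900


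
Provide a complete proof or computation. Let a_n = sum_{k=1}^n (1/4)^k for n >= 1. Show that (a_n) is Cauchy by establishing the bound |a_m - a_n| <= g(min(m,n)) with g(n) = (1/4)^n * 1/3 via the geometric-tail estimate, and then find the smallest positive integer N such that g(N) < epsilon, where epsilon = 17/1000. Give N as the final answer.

For m > n >= 1: |a_m - a_n| = sum_{k=n+1}^m (1/4)^k < sum_{k=n+1}^infinity (1/4)^k = (1/4)^(n+1) / (1 - 1/4) = (1/4)^n * (1/4) * (4/3) = (1/4)^n * 1/3.
So g(n) = (1/4)^n / 3. Since g(n) -> 0, (a_n) is Cauchy.
Now solve g(N) < 17/1000: (1/4)^N / 3 < 17/1000 <=> 4^N > 1 / (3 * 17/1000) = 1000/51.
Check powers of 4: 4^2 = 16 <= 1000/51, 4^3 = 64 > 1000/51.
So the smallest such N is 3. Check: g(3) = 1/(3 * 64) = 1/192 < 17/1000.

3


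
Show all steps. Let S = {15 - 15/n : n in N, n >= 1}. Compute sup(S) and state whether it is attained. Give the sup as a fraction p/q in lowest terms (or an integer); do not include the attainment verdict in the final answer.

Analysis:
- Values: 0, 15/2, 10, 45/4, ... strictly increasing.
- Minimum is 0 (n=1); inf = 0 (attained).
- 15 - 15/n -> 15 from below; sup = 15, not attained.
Conclusion: sup(S) = 15, not attained in S.

15


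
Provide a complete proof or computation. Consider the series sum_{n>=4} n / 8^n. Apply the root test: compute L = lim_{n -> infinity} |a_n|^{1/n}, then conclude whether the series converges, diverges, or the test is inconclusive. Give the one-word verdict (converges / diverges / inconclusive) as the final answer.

Let a_n denote the general term. Form |a_n|^(1/n) and simplify:
|a_n|^(1/n) = n^(1/n)/8
Take the limit as n -> infinity: L = 1/8.
Since L = 1/8 < 1, the root test implies convergence.

converges


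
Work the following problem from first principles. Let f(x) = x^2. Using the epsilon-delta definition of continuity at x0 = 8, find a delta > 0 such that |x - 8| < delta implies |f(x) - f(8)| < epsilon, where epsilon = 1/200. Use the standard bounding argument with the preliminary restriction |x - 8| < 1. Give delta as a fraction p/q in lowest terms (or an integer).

Factor: |x^2 - (8)^2| = |x - 8| * |x + 8|.
Impose |x - 8| < 1 first. Then |x + 8| = |(x - 8) + 2*(8)| <= |x - 8| + 2*|8| < 1 + 16 = 17.
So |x^2 - (8)^2| < delta * 17.
We need delta * 17 <= 1/200, i.e. delta <= 1/200/17 = 1/3400.
Since 1/3400 < 1, this is tighter than 1; take delta = 1/3400.
So delta = 1/3400 works.

1/3400


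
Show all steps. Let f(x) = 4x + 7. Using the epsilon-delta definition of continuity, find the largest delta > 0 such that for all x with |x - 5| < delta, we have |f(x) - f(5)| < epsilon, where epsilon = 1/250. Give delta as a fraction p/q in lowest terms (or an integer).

We compute f(5) = 4*(5) + 7 = 27.
|f(x) - f(5)| = |4x + 7 - (27)| = |4(x - 5)| = 4|x - 5|.
We need 4|x - 5| < 1/250, i.e. |x - 5| < 1/250 / 4 = 1/1000.
So any delta <= 1/1000 works. Conversely, if delta > 1/1000, then x = 5 + 1/1000 satisfies |x - 5| = 1/1000 < delta but |f(x) - f(5)| = 4 * 1/1000 = 1/250, which is not < 1/250; so no larger delta works.
Hence the largest such delta is 1/1000.

1/1000


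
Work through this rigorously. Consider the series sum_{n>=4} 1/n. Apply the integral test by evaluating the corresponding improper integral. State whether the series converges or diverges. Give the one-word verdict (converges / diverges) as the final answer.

Let f(x) = 1/x. Then f is positive, continuous, and decreasing on [4, infinity), so the integral test applies.
Compute the improper integral int_{4}^infinity f(x) dx:
  antiderivative F(x) = log(x).
  As x -> infinity, log(x) -> infinity.
  So int = infinity - log(4) = infinity. By the integral test, the series diverges.

diverges


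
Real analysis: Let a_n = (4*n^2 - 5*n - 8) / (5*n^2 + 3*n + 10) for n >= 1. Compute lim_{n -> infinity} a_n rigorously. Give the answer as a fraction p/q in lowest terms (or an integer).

Divide numerator and denominator by n^2, the highest power:
numerator / n^2 = 4 - 5/n - 8/n^2
denominator / n^2 = 5 + 3/n + 10/n^2
As n -> infinity, all terms of the form c/n^k (k >= 1) tend to 0.
So numerator / n^2 -> 4 and denominator / n^2 -> 5.
Therefore lim a_n = 4/5.

4/5


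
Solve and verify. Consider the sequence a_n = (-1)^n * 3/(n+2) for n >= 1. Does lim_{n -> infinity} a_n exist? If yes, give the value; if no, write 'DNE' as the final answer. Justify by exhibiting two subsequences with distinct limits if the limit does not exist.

Examine the behaviour of a_n along subsequences.
Even-n subsequence a_{2k} = 3/(2k+2) -> 0. Odd-n subsequence a_{2k+1} = -3/(2k+3) -> 0. Both tend to 0, which suggests the limit is 0; verify directly.
|a_n - 0| = 3/(n+2) < 3/n for every n >= 1.
Given epsilon > 0, choose a positive integer N > 3/epsilon. Then for all n >= N, |a_n| < 3/n <= 3/N < epsilon.
So by the definition of the limit, lim a_n exists and equals 0.

0


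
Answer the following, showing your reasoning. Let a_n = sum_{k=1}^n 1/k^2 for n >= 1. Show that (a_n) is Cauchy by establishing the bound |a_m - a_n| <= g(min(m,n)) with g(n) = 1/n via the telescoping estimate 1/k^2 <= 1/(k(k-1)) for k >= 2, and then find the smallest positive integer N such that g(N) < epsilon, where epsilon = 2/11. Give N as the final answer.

For m > n >= 1: |a_m - a_n| = sum_{k=n+1}^m 1/k^2.
Use 1/k^2 <= 1/(k(k-1)) = 1/(k-1) - 1/k for k >= 2:
sum_{k=n+1}^m 1/k^2 <= sum_{k=n+1}^m (1/(k-1) - 1/k) = 1/n - 1/m <= 1/n.
By symmetry the same bound holds with n,m swapped, so |a_m - a_n| <= 1/min(m,n) = g(min(m,n)). Since g(n) -> 0, (a_n) is Cauchy.
Now solve g(N) < 2/11: 1/N < 2/11 <=> N > 1/(2/11) = 11/2.
The smallest integer strictly greater than 11/2 is N = 6.
Check: g(6) = 1/6 < 2/11; g(5) = 1/5 >= 2/11. So N = 6.

6


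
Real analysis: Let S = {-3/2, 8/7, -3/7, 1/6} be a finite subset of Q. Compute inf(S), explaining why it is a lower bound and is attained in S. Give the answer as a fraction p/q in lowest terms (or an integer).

S is finite, so inf(S) = min(S).
Sorted increasing:
-3/2, -3/7, 1/6, 8/7
The extremum is -3/2.
For every x in S, x >= -3/2. And -3/2 is in S, so it is attained.
Therefore inf(S) = -3/2.

-3/2


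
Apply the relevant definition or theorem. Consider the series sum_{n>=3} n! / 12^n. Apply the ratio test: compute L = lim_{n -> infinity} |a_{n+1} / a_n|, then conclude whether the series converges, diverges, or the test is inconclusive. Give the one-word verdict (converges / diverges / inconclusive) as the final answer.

Let a_n denote the general term. Form the ratio a_{n+1}/a_n and simplify:
a_{n+1}/a_n = n/12 + 1/12
Take the limit as n -> infinity: L = infinity.
Since L = infinity > 1 (or L = infinity), the ratio test implies the series diverges.

diverges


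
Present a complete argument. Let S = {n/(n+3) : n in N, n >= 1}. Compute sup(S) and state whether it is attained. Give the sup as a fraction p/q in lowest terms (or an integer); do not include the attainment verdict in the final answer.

Analysis:
- Values: 1/4, 2/5, 1/2, 4/7, ... strictly increasing.
- Minimum is 1/4 (n=1); inf = 1/4 (attained).
- n/(n+3) = 1 - 3/(n+3) -> 1 from below as n -> infinity, and never equals 1.
- So sup = 1 (not attained).
Conclusion: sup(S) = 1, not attained in S.

1


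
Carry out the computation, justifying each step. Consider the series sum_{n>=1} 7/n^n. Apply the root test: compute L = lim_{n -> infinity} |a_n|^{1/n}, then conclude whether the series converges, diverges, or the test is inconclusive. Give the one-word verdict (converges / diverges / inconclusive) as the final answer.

Let a_n denote the general term. Form |a_n|^(1/n) and simplify:
|a_n|^(1/n) = 7^(1/n)/n
Take the limit as n -> infinity: L = 0.
Since L = 0 < 1, the root test implies convergence.

converges


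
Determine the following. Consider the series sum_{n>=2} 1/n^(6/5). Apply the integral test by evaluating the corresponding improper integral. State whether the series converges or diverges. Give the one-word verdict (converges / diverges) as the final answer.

Let f(x) = x^(-6/5). Then f is positive, continuous, and decreasing on [2, infinity), so the integral test applies.
Compute the improper integral int_{2}^infinity f(x) dx:
  antiderivative F(x) = -5/x^(1/5).
  As x -> infinity, F(x) -> 0 (since p = 6/5 > 1).
  So int = F(infinity) - F(2) = 0 - (-5*2^(4/5)/2) = 5*2^(4/5)/2.
  Finite, so by the integral test, the series converges.

converges


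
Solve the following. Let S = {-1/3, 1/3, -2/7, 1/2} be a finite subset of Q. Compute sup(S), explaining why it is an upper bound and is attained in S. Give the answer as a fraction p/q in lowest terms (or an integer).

S is finite, so sup(S) = max(S).
Sorted decreasing:
1/2, 1/3, -2/7, -1/3
The extremum is 1/2.
For every x in S, x <= 1/2. And 1/2 is in S, so it is attained.
Therefore sup(S) = 1/2.

1/2


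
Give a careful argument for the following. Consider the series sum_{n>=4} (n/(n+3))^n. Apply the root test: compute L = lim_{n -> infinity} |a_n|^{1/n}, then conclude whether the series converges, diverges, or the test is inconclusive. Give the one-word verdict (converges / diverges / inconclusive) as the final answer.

Let a_n denote the general term. Form |a_n|^(1/n) and simplify:
|a_n|^(1/n) = n/(n + 3)
Take the limit as n -> infinity: L = 1.
Since L = 1, the root test is inconclusive. (In fact a_n = (n/(n+3))^n -> e^(-3) != 0, so the nth-term test shows divergence; but the root test itself gives no conclusion.)

inconclusive


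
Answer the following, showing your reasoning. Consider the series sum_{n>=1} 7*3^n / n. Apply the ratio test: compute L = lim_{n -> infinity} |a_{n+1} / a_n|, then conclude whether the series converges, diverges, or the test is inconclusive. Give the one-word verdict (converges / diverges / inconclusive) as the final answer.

Let a_n denote the general term. Form the ratio a_{n+1}/a_n and simplify:
a_{n+1}/a_n = 3*n/(n + 1)
Take the limit as n -> infinity: L = 3.
Since L = 3 > 1 (or L = infinity), the ratio test implies the series diverges.

diverges


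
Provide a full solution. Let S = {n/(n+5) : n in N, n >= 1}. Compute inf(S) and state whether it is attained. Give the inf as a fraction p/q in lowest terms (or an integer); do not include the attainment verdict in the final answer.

Analysis:
- Values: 1/6, 2/7, 3/8, 4/9, ... strictly increasing.
- Minimum is 1/6 (n=1); inf = 1/6 (attained).
- n/(n+5) = 1 - 5/(n+5) -> 1 from below as n -> infinity, and never equals 1.
- So sup = 1 (not attained).
Conclusion: inf(S) = 1/6, attained in S.

1/6


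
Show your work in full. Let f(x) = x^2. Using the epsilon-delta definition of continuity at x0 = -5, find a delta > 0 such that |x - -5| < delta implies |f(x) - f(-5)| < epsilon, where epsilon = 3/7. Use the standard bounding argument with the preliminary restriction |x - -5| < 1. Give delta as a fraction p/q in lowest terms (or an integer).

Factor: |x^2 - (-5)^2| = |x - -5| * |x + -5|.
Impose |x - -5| < 1 first. Then |x + -5| = |(x - -5) + 2*(-5)| <= |x - -5| + 2*|-5| < 1 + 10 = 11.
So |x^2 - (-5)^2| < delta * 11.
We need delta * 11 <= 3/7, i.e. delta <= 3/7/11 = 3/77.
Since 3/77 < 1, this is tighter than 1; take delta = 3/77.
So delta = 3/77 works.

3/77


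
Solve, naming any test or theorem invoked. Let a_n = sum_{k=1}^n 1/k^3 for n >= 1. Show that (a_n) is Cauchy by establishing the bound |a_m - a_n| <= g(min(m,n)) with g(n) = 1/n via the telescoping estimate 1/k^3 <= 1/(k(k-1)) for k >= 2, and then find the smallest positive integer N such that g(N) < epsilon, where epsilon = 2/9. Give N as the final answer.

For m > n >= 1: |a_m - a_n| = sum_{k=n+1}^m 1/k^3.
Use 1/k^3 <= 1/(k(k-1)) = 1/(k-1) - 1/k for k >= 2 (which holds since k^3 >= k^2 >= k(k-1) for k >= 2):
sum_{k=n+1}^m 1/k^3 <= sum_{k=n+1}^m (1/(k-1) - 1/k) = 1/n - 1/m <= 1/n.
By symmetry the same bound holds with n,m swapped, so |a_m - a_n| <= 1/min(m,n) = g(min(m,n)). Since g(n) -> 0, (a_n) is Cauchy.
Now solve g(N) < 2/9: 1/N < 2/9 <=> N > 1/(2/9) = 9/2.
The smallest integer strictly greater than 9/2 is N = 5.
Check: g(5) = 1/5 < 2/9; g(4) = 1/4 >= 2/9. So N = 5.

5


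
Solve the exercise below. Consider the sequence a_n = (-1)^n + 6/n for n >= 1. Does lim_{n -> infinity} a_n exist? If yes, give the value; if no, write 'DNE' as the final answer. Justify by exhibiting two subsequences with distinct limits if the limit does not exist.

Examine the behaviour of a_n along subsequences.
a_{2k} = 1 + 6/(2k) -> 1. a_{2k+1} = -1 + 6/(2k+1) -> -1.
Since these two subsequential limits are 1 and -1, distinct, the full sequence cannot converge (a convergent sequence has all subsequences tending to the same limit). So lim a_n does not exist.

DNE


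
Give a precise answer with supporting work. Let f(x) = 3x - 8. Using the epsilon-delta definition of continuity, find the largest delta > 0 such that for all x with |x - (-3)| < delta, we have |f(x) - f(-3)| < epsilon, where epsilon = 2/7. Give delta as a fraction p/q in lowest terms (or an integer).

We compute f(-3) = 3*(-3) - 8 = -17.
|f(x) - f(-3)| = |3x - 8 - (-17)| = |3(x - (-3))| = 3|x - (-3)|.
We need 3|x - (-3)| < 2/7, i.e. |x - (-3)| < 2/7 / 3 = 2/21.
So any delta <= 2/21 works. Conversely, if delta > 2/21, then x = -3 + 2/21 satisfies |x - (-3)| = 2/21 < delta but |f(x) - f(-3)| = 3 * 2/21 = 2/7, which is not < 2/7; so no larger delta works.
Hence the largest such delta is 2/21.

2/21


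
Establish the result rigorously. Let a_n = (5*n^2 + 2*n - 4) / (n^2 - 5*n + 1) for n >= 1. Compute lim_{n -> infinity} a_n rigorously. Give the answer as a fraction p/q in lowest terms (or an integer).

Divide numerator and denominator by n^2, the highest power:
numerator / n^2 = 5 + 2/n - 4/n^2
denominator / n^2 = 1 - 5/n + n^(-2)
As n -> infinity, all terms of the form c/n^k (k >= 1) tend to 0.
So numerator / n^2 -> 5 and denominator / n^2 -> 1.
Therefore lim a_n = 5.

5


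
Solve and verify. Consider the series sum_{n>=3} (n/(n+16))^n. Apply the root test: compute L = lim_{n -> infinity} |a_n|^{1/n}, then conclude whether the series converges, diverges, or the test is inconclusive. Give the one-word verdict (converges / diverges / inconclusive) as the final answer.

Let a_n denote the general term. Form |a_n|^(1/n) and simplify:
|a_n|^(1/n) = n/(n + 16)
Take the limit as n -> infinity: L = 1.
Since L = 1, the root test is inconclusive. (In fact a_n = (n/(n+16))^n -> e^(-16) != 0, so the nth-term test shows divergence; but the root test itself gives no conclusion.)

inconclusive


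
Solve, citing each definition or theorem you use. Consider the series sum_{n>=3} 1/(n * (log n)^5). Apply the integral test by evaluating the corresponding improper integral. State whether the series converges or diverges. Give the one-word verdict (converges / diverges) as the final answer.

Let f(x) = 1/(x*log(x)^5). Then f is positive, continuous, and decreasing on [3, infinity), so the integral test applies.
Compute the improper integral int_{3}^infinity f(x) dx:
  antiderivative F(x) = -1/(4*log(x)^4).
  F(x) -> 0 as x -> infinity.  int = 0 - F(3) = 1/(4*log(3)^4) < infinity. By the integral test, the series converges.

converges


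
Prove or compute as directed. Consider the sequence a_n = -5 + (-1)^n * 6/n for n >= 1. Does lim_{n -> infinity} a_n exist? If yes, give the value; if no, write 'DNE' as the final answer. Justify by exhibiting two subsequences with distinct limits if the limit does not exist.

Examine the behaviour of a_n along subsequences.
Even-n subsequence a_{2k} = -5 + 6/(2k) -> -5. Odd-n subsequence a_{2k+1} = -5 - 6/(2k+1) -> -5. Both tend to -5, which suggests the limit is -5; verify directly.
|a_n - (-5)| = |(-1)^n * 6/n| = 6/n for every n >= 1.
Given epsilon > 0, choose a positive integer N > 6/epsilon. Then for all n >= N, |a_n - (-5)| = 6/n <= 6/N < epsilon.
So by the definition of the limit, lim a_n exists and equals -5.

-5


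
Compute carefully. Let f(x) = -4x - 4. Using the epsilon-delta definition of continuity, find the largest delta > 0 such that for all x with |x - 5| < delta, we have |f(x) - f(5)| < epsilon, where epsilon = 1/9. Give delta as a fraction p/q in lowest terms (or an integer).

We compute f(5) = -4*(5) - 4 = -24.
|f(x) - f(5)| = |-4x - 4 - (-24)| = |-4(x - 5)| = 4|x - 5|.
We need 4|x - 5| < 1/9, i.e. |x - 5| < 1/9 / 4 = 1/36.
So any delta <= 1/36 works. Conversely, if delta > 1/36, then x = 5 + 1/36 satisfies |x - 5| = 1/36 < delta but |f(x) - f(5)| = 4 * 1/36 = 1/9, which is not < 1/9; so no larger delta works.
Hence the largest such delta is 1/36.

1/36


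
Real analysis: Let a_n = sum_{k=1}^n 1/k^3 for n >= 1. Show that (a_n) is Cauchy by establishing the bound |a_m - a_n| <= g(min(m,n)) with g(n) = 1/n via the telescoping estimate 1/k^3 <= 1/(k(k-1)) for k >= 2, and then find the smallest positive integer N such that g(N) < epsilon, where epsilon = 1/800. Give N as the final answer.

For m > n >= 1: |a_m - a_n| = sum_{k=n+1}^m 1/k^3.
Use 1/k^3 <= 1/(k(k-1)) = 1/(k-1) - 1/k for k >= 2 (which holds since k^3 >= k^2 >= k(k-1) for k >= 2):
sum_{k=n+1}^m 1/k^3 <= sum_{k=n+1}^m (1/(k-1) - 1/k) = 1/n - 1/m <= 1/n.
By symmetry the same bound holds with n,m swapped, so |a_m - a_n| <= 1/min(m,n) = g(min(m,n)). Since g(n) -> 0, (a_n) is Cauchy.
Now solve g(N) < 1/800: 1/N < 1/800 <=> N > 1/(1/800) = 800.
The smallest integer strictly greater than 800 is N = 801.
Check: g(801) = 1/801 < 1/800; g(800) = 1/800 >= 1/800. So N = 801.

801


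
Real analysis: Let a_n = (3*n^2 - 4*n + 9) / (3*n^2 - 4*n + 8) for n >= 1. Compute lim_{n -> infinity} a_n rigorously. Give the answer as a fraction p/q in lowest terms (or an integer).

Divide numerator and denominator by n^2, the highest power:
numerator / n^2 = 3 - 4/n + 9/n^2
denominator / n^2 = 3 - 4/n + 8/n^2
As n -> infinity, all terms of the form c/n^k (k >= 1) tend to 0.
So numerator / n^2 -> 3 and denominator / n^2 -> 3.
Therefore lim a_n = 1.

1


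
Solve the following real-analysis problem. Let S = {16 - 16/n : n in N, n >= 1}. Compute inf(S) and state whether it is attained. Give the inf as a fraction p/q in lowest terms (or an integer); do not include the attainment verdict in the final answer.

Analysis:
- Values: 0, 8, 32/3, 12, ... strictly increasing.
- Minimum is 0 (n=1); inf = 0 (attained).
- 16 - 16/n -> 16 from below; sup = 16, not attained.
Conclusion: inf(S) = 0, attained in S.

0


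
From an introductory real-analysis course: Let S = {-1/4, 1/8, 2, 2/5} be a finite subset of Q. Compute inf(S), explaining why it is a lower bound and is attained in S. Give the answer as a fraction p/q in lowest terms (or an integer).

S is finite, so inf(S) = min(S).
Sorted increasing:
-1/4, 1/8, 2/5, 2
The extremum is -1/4.
For every x in S, x >= -1/4. And -1/4 is in S, so it is attained.
Therefore inf(S) = -1/4.

-1/4


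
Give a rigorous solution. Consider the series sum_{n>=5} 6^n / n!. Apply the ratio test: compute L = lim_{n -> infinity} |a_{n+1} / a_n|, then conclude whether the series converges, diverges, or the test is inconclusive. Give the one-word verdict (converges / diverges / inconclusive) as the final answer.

Let a_n denote the general term. Form the ratio a_{n+1}/a_n and simplify:
a_{n+1}/a_n = 6/(n + 1)
Take the limit as n -> infinity: L = 0.
Since L = 0 < 1, the ratio test implies the series converges.

converges


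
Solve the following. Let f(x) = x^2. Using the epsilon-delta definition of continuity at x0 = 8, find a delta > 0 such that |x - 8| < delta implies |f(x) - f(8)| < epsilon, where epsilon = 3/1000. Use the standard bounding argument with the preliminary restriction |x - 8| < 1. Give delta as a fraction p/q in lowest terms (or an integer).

Factor: |x^2 - (8)^2| = |x - 8| * |x + 8|.
Impose |x - 8| < 1 first. Then |x + 8| = |(x - 8) + 2*(8)| <= |x - 8| + 2*|8| < 1 + 16 = 17.
So |x^2 - (8)^2| < delta * 17.
We need delta * 17 <= 3/1000, i.e. delta <= 3/1000/17 = 3/17000.
Since 3/17000 < 1, this is tighter than 1; take delta = 3/17000.
So delta = 3/17000 works.

3/17000


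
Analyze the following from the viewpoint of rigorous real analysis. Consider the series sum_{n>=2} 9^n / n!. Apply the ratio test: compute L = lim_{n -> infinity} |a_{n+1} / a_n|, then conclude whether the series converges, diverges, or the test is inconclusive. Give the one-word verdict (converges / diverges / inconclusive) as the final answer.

Let a_n denote the general term. Form the ratio a_{n+1}/a_n and simplify:
a_{n+1}/a_n = 9/(n + 1)
Take the limit as n -> infinity: L = 0.
Since L = 0 < 1, the ratio test implies the series converges.

converges


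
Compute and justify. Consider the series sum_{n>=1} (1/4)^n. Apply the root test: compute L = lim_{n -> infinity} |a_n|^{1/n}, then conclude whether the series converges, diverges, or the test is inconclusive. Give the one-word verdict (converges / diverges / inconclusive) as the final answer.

Let a_n denote the general term. Form |a_n|^(1/n) and simplify:
|a_n|^(1/n) = 1/4
Take the limit as n -> infinity: L = 1/4.
Since L = 1/4 < 1, the root test implies convergence.

converges


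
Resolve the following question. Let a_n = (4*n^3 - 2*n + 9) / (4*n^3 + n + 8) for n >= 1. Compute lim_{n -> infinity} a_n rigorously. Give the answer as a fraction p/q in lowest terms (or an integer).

Divide numerator and denominator by n^3, the highest power:
numerator / n^3 = 4 - 2/n^2 + 9/n^3
denominator / n^3 = 4 + n^(-2) + 8/n^3
As n -> infinity, all terms of the form c/n^k (k >= 1) tend to 0.
So numerator / n^3 -> 4 and denominator / n^3 -> 4.
Therefore lim a_n = 1.

1


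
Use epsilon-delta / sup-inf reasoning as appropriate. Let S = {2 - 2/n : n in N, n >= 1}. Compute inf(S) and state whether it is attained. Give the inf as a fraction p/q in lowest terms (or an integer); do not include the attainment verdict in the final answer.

Analysis:
- Values: 0, 1, 4/3, 3/2, ... strictly increasing.
- Minimum is 0 (n=1); inf = 0 (attained).
- 2 - 2/n -> 2 from below; sup = 2, not attained.
Conclusion: inf(S) = 0, attained in S.

0


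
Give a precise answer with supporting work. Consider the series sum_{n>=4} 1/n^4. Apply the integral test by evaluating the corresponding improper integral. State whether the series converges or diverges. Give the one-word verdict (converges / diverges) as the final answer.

Let f(x) = x^(-4). Then f is positive, continuous, and decreasing on [4, infinity), so the integral test applies.
Compute the improper integral int_{4}^infinity f(x) dx:
  antiderivative F(x) = -1/(3*x^3).
  As x -> infinity, F(x) -> 0 (since p = 4 > 1).
  So int = F(infinity) - F(4) = 0 - (-1/192) = 1/192.
  Finite, so by the integral test, the series converges.

converges


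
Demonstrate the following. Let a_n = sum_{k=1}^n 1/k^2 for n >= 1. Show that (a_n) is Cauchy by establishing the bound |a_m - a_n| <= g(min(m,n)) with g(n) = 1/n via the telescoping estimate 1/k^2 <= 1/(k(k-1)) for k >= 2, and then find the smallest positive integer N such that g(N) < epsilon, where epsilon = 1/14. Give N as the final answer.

For m > n >= 1: |a_m - a_n| = sum_{k=n+1}^m 1/k^2.
Use 1/k^2 <= 1/(k(k-1)) = 1/(k-1) - 1/k for k >= 2:
sum_{k=n+1}^m 1/k^2 <= sum_{k=n+1}^m (1/(k-1) - 1/k) = 1/n - 1/m <= 1/n.
By symmetry the same bound holds with n,m swapped, so |a_m - a_n| <= 1/min(m,n) = g(min(m,n)). Since g(n) -> 0, (a_n) is Cauchy.
Now solve g(N) < 1/14: 1/N < 1/14 <=> N > 1/(1/14) = 14.
The smallest integer strictly greater than 14 is N = 15.
Check: g(15) = 1/15 < 1/14; g(14) = 1/14 >= 1/14. So N = 15.

15


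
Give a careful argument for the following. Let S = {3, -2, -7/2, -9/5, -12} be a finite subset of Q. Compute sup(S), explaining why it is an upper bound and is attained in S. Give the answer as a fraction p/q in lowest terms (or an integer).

S is finite, so sup(S) = max(S).
Sorted decreasing:
3, -9/5, -2, -7/2, -12
The extremum is 3.
For every x in S, x <= 3. And 3 is in S, so it is attained.
Therefore sup(S) = 3.

3


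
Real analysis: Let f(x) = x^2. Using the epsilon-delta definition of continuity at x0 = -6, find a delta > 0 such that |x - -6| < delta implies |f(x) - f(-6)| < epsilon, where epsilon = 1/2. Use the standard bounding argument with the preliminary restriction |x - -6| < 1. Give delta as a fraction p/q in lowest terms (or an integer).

Factor: |x^2 - (-6)^2| = |x - -6| * |x + -6|.
Impose |x - -6| < 1 first. Then |x + -6| = |(x - -6) + 2*(-6)| <= |x - -6| + 2*|-6| < 1 + 12 = 13.
So |x^2 - (-6)^2| < delta * 13.
We need delta * 13 <= 1/2, i.e. delta <= 1/2/13 = 1/26.
Since 1/26 < 1, this is tighter than 1; take delta = 1/26.
So delta = 1/26 works.

1/26
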